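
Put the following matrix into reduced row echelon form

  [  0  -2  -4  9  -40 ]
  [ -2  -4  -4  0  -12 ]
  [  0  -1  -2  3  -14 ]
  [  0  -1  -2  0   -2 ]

ρ1 <=> ρ2
  [ -2  -4  -4  0  -12 ]
  [  0  -2  -4  9  -40 ]
  [  0  -1  -2  3  -14 ]
  [  0  -1  -2  0   -2 ]
ρ1 ← -1/2·ρ1
  [ 1   2   2  0    6 ]
  [ 0  -2  -4  9  -40 ]
  [ 0  -1  -2  3  -14 ]
  [ 0  -1  -2  0   -2 ]
ρ2 ← -1/2·ρ2
  [ 1   2   2     0    6 ]
  [ 0   1   2  -9/2   20 ]
  [ 0  -1  -2     3  -14 ]
  [ 0  -1  -2     0   -2 ]
ρ3 ← ρ3 + ρ2
  [ 1   2   2     0   6 ]
  [ 0   1   2  -9/2  20 ]
  [ 0   0   0  -3/2   6 ]
  [ 0  -1  -2     0  -2 ]
ρ4 ← ρ4 + ρ2
  [ 1  2  2     0   6 ]
  [ 0  1  2  -9/2  20 ]
  [ 0  0  0  -3/2   6 ]
  [ 0  0  0  -9/2  18 ]
ρ3 ← -2/3·ρ3
  [ 1  2  2     0   6 ]
  [ 0  1  2  -9/2  20 ]
  [ 0  0  0     1  -4 ]
  [ 0  0  0  -9/2  18 ]
ρ4 ← ρ4 + 9/2·ρ3
  [ 1  2  2     0   6 ]
  [ 0  1  2  -9/2  20 ]
  [ 0  0  0     1  -4 ]
  [ 0  0  0     0   0 ]
ρ2 ← ρ2 + 9/2·ρ3
  [ 1  2  2  0   6 ]
  [ 0  1  2  0   2 ]
  [ 0  0  0  1  -4 ]
  [ 0  0  0  0   0 ]
ρ1 ← ρ1 − 2·ρ2
  [ 1  0  -2  0   2 ]
  [ 0  1   2  0   2 ]
  [ 0  0   0  1  -4 ]
  [ 0  0   0  0   0 ]

[[1, 0, -2, 0, 2], [0, 1, 2, 0, 2], [0, 0, 0, 1, -4], [0, 0, 0, 0, 0]]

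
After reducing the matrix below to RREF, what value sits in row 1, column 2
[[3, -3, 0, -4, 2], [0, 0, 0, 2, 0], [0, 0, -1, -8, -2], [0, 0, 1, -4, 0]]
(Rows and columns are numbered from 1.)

Multiply r1 by 1/3.
  [ 1  -1   0  -4/3  2/3 ]
  [ 0   0   0     2    0 ]
  [ 0   0  -1    -8   -2 ]
  [ 0   0   1    -4    0 ]
Swap r2 and r3.
  [ 1  -1   0  -4/3  2/3 ]
  [ 0   0  -1    -8   -2 ]
  [ 0   0   0     2    0 ]
  [ 0   0   1    -4    0 ]
Multiply r2 by -1.
  [ 1  -1  0  -4/3  2/3 ]
  [ 0   0  1     8    2 ]
  [ 0   0  0     2    0 ]
  [ 0   0  1    -4    0 ]
Subtract r2 from r4.
  [ 1  -1  0  -4/3  2/3 ]
  [ 0   0  1     8    2 ]
  [ 0   0  0     2    0 ]
  [ 0   0  0   -12   -2 ]
Multiply r3 by 1/2.
  [ 1  -1  0  -4/3  2/3 ]
  [ 0   0  1     8    2 ]
  [ 0   0  0     1    0 ]
  [ 0   0  0   -12   -2 ]
Add 12 times r3 to r4.
  [ 1  -1  0  -4/3  2/3 ]
  [ 0   0  1     8    2 ]
  [ 0   0  0     1    0 ]
  [ 0   0  0     0   -2 ]
Multiply r4 by -1/2.
  [ 1  -1  0  -4/3  2/3 ]
  [ 0   0  1     8    2 ]
  [ 0   0  0     1    0 ]
  [ 0   0  0     0    1 ]
Subtract 2 times r4 from r2.
  [ 1  -1  0  -4/3  2/3 ]
  [ 0   0  1     8    0 ]
  [ 0   0  0     1    0 ]
  [ 0   0  0     0    1 ]
Subtract 2/3 times r4 from r1.
  [ 1  -1  0  -4/3  0 ]
  [ 0   0  1     8  0 ]
  [ 0   0  0     1  0 ]
  [ 0   0  0     0  1 ]
Subtract 8 times r3 from r2.
  [ 1  -1  0  -4/3  0 ]
  [ 0   0  1     0  0 ]
  [ 0   0  0     1  0 ]
  [ 0   0  0     0  1 ]
Add 4/3 times r3 to r1.
  [ 1  -1  0  0  0 ]
  [ 0   0  1  0  0 ]
  [ 0   0  0  1  0 ]
  [ 0   0  0  0  1 ]

-1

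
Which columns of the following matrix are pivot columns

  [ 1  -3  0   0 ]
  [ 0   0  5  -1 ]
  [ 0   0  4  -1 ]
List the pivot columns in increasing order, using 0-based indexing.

R2 → 1/5·R2
R3 → R3 − 4·R2
R3 → -5·R3
R2 → R2 + 1/5·R3
Pivot columns are the columns containing a leading 1.

0, 2, 3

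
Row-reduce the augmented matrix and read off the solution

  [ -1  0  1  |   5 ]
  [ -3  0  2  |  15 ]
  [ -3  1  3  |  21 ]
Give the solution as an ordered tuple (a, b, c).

(-5, 6, 0)

R1 := -1·R1
R2 := R2 + 3·R1
R3 := R3 + 3·R1
R2 <=> R3
R3 := -1·R3
R1 := R1 + R3
Reading off the last column: a = -5, b = 6, c = 0.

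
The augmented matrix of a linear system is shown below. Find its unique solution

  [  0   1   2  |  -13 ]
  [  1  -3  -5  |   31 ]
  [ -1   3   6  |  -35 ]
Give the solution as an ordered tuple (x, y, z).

R1 ↔ R2
  [  1  -3  -5  |   31 ]
  [  0   1   2  |  -13 ]
  [ -1   3   6  |  -35 ]
R3 ← R3 + R1
  [ 1  -3  -5  |   31 ]
  [ 0   1   2  |  -13 ]
  [ 0   0   1  |   -4 ]
R2 ← R2 − 2·R3
  [ 1  -3  -5  |  31 ]
  [ 0   1   0  |  -5 ]
  [ 0   0   1  |  -4 ]
R1 ← R1 + 5·R3
  [ 1  -3  0  |  11 ]
  [ 0   1  0  |  -5 ]
  [ 0   0  1  |  -4 ]
R1 ← R1 + 3·R2
  [ 1  0  0  |  -4 ]
  [ 0  1  0  |  -5 ]
  [ 0  0  1  |  -4 ]
Reading off the last column: x = -4, y = -5, z = -4.

(-4, -5, -4)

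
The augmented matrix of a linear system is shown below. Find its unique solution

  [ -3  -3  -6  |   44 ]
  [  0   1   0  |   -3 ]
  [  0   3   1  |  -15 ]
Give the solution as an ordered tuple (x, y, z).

(1/3, -3, -6)

ρ1 ← -1/3·ρ1
  [ 1  1  2  |  -44/3 ]
  [ 0  1  0  |     -3 ]
  [ 0  3  1  |    -15 ]
ρ3 ← ρ3 − 3·ρ2
  [ 1  1  2  |  -44/3 ]
  [ 0  1  0  |     -3 ]
  [ 0  0  1  |     -6 ]
ρ1 ← ρ1 − 2·ρ3
  [ 1  1  0  |  -8/3 ]
  [ 0  1  0  |    -3 ]
  [ 0  0  1  |    -6 ]
ρ1 ← ρ1 − ρ2
  [ 1  0  0  |  1/3 ]
  [ 0  1  0  |   -3 ]
  [ 0  0  1  |   -6 ]
Reading off the last column: x = 1/3, y = -3, z = -6.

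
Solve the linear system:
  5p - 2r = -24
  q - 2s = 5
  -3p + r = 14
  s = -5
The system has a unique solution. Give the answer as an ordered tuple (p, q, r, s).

(-4, -5, 2, -5)

Form the augmented matrix and row-reduce:
  [  5  0  -2   0  |  -24 ]
  [  0  1   0  -2  |    5 ]
  [ -3  0   1   0  |   14 ]
  [  0  0   0   1  |   -5 ]
r1 ← 1/5·r1
  [  1  0  -2/5   0  |  -24/5 ]
  [  0  1     0  -2  |      5 ]
  [ -3  0     1   0  |     14 ]
  [  0  0     0   1  |     -5 ]
r3 ← r3 + 3·r1
  [ 1  0  -2/5   0  |  -24/5 ]
  [ 0  1     0  -2  |      5 ]
  [ 0  0  -1/5   0  |   -2/5 ]
  [ 0  0     0   1  |     -5 ]
r3 ← -5·r3
  [ 1  0  -2/5   0  |  -24/5 ]
  [ 0  1     0  -2  |      5 ]
  [ 0  0     1   0  |      2 ]
  [ 0  0     0   1  |     -5 ]
r2 ← r2 + 2·r4
  [ 1  0  -2/5  0  |  -24/5 ]
  [ 0  1     0  0  |     -5 ]
  [ 0  0     1  0  |      2 ]
  [ 0  0     0  1  |     -5 ]
r1 ← r1 + 2/5·r3
  [ 1  0  0  0  |  -4 ]
  [ 0  1  0  0  |  -5 ]
  [ 0  0  1  0  |   2 ]
  [ 0  0  0  1  |  -5 ]
Reading off the last column: p = -4, q = -5, r = 2, s = -5.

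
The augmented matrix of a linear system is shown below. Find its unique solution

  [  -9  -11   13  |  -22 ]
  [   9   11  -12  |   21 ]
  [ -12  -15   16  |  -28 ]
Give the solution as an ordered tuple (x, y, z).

ρ1 -> -1/9·ρ1
  [   1  11/9  -13/9  |  22/9 ]
  [   9    11    -12  |    21 ]
  [ -12   -15     16  |   -28 ]
ρ2 -> ρ2 − 9·ρ1
  [   1  11/9  -13/9  |  22/9 ]
  [   0     0      1  |    -1 ]
  [ -12   -15     16  |   -28 ]
ρ3 -> ρ3 + 12·ρ1
  [ 1  11/9  -13/9  |  22/9 ]
  [ 0     0      1  |    -1 ]
  [ 0  -1/3   -4/3  |   4/3 ]
ρ2 ↔ ρ3
  [ 1  11/9  -13/9  |  22/9 ]
  [ 0  -1/3   -4/3  |   4/3 ]
  [ 0     0      1  |    -1 ]
ρ2 -> -3·ρ2
  [ 1  11/9  -13/9  |  22/9 ]
  [ 0     1      4  |    -4 ]
  [ 0     0      1  |    -1 ]
ρ2 -> ρ2 − 4·ρ3
  [ 1  11/9  -13/9  |  22/9 ]
  [ 0     1      0  |     0 ]
  [ 0     0      1  |    -1 ]
ρ1 -> ρ1 + 13/9·ρ3
  [ 1  11/9  0  |   1 ]
  [ 0     1  0  |   0 ]
  [ 0     0  1  |  -1 ]
ρ1 -> ρ1 − 11/9·ρ2
  [ 1  0  0  |   1 ]
  [ 0  1  0  |   0 ]
  [ 0  0  1  |  -1 ]
Reading off the last column: x = 1, y = 0, z = -1.

(1, 0, -1)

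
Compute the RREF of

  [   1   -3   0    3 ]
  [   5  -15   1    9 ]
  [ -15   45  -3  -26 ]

[[1, -3, 0, 0], [0, 0, 1, 0], [0, 0, 0, 1]]

r2 := r2 − 5·r1
r3 := r3 + 15·r1
r3 := r3 + 3·r2
r2 := r2 + 6·r3
r1 := r1 − 3·r3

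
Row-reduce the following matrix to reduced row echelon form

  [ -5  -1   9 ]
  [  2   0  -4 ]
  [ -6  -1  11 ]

Multiply r1 by -1/5.
Subtract 2 times r1 from r2.
Add 6 times r1 to r3.
Multiply r2 by -5/2.
Subtract 1/5 times r2 from r3.
Subtract 1/5 times r2 from r1.

[[1, 0, -2], [0, 1, 1], [0, 0, 0]]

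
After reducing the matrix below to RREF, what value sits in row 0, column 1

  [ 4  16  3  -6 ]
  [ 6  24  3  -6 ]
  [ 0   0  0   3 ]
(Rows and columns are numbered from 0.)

ρ1 → 1/4·ρ1
ρ2 → ρ2 − 6·ρ1
ρ2 → -2/3·ρ2
ρ3 → 1/3·ρ3
ρ2 → ρ2 + 2·ρ3
ρ1 → ρ1 + 3/2·ρ3
ρ1 → ρ1 − 3/4·ρ2

4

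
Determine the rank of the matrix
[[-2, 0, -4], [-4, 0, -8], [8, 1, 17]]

rank = 2

r1 ← -1/2·r1
  [  1  0   2 ]
  [ -4  0  -8 ]
  [  8  1  17 ]
r2 ← r2 + 4·r1
  [ 1  0   2 ]
  [ 0  0   0 ]
  [ 8  1  17 ]
r3 ← r3 − 8·r1
  [ 1  0  2 ]
  [ 0  0  0 ]
  [ 0  1  1 ]
r2 <-> r3
  [ 1  0  2 ]
  [ 0  1  1 ]
  [ 0  0  0 ]
The reduced form has 2 nonzero rows.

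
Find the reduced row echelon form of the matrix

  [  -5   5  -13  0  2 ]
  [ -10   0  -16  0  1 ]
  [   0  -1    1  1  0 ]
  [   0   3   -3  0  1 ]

r1 ← -1/5·r1
r2 ← r2 + 10·r1
r2 ← -1/10·r2
r3 ← r3 + r2
r4 ← r4 − 3·r2
r4 ← 10·r4
r3 ← r3 − 3/10·r4
r2 ← r2 − 3/10·r4
r1 ← r1 + 2/5·r4
r1 ← r1 + r2

[[1, 0, 8/5, 0, 0], [0, 1, -1, 0, 0], [0, 0, 0, 1, 0], [0, 0, 0, 0, 1]]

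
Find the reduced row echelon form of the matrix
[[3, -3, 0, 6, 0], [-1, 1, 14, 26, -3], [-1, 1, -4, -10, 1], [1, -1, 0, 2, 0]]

Multiply ρ1 by 1/3.
  [  1  -1   0    2   0 ]
  [ -1   1  14   26  -3 ]
  [ -1   1  -4  -10   1 ]
  [  1  -1   0    2   0 ]
Add ρ1 to ρ2.
  [  1  -1   0    2   0 ]
  [  0   0  14   28  -3 ]
  [ -1   1  -4  -10   1 ]
  [  1  -1   0    2   0 ]
Add ρ1 to ρ3.
  [ 1  -1   0   2   0 ]
  [ 0   0  14  28  -3 ]
  [ 0   0  -4  -8   1 ]
  [ 1  -1   0   2   0 ]
Subtract ρ1 from ρ4.
  [ 1  -1   0   2   0 ]
  [ 0   0  14  28  -3 ]
  [ 0   0  -4  -8   1 ]
  [ 0   0   0   0   0 ]
Multiply ρ2 by 1/14.
  [ 1  -1   0   2      0 ]
  [ 0   0   1   2  -3/14 ]
  [ 0   0  -4  -8      1 ]
  [ 0   0   0   0      0 ]
Add 4 times ρ2 to ρ3.
  [ 1  -1  0  2      0 ]
  [ 0   0  1  2  -3/14 ]
  [ 0   0  0  0    1/7 ]
  [ 0   0  0  0      0 ]
Multiply ρ3 by 7.
  [ 1  -1  0  2      0 ]
  [ 0   0  1  2  -3/14 ]
  [ 0   0  0  0      1 ]
  [ 0   0  0  0      0 ]
Add 3/14 times ρ3 to ρ2.
  [ 1  -1  0  2  0 ]
  [ 0   0  1  2  0 ]
  [ 0   0  0  0  1 ]
  [ 0   0  0  0  0 ]

[[1, -1, 0, 2, 0], [0, 0, 1, 2, 0], [0, 0, 0, 0, 1], [0, 0, 0, 0, 0]]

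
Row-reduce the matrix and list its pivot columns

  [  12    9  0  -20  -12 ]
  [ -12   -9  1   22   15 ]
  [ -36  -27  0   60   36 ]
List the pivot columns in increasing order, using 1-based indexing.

1, 3

R1 ← 1/12·R1
R2 ← R2 + 12·R1
R3 ← R3 + 36·R1
Pivot columns are the columns containing a leading 1.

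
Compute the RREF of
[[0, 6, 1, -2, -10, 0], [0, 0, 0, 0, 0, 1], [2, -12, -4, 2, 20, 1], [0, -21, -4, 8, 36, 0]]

[[1, 0, 0, -3, -2, 0], [0, 1, 0, 0, -4/3, 0], [0, 0, 1, -2, -2, 0], [0, 0, 0, 0, 0, 1]]

R1 <-> R3
  [ 2  -12  -4   2   20  1 ]
  [ 0    0   0   0    0  1 ]
  [ 0    6   1  -2  -10  0 ]
  [ 0  -21  -4   8   36  0 ]
R1 -> 1/2·R1
  [ 1   -6  -2   1   10  1/2 ]
  [ 0    0   0   0    0    1 ]
  [ 0    6   1  -2  -10    0 ]
  [ 0  -21  -4   8   36    0 ]
R2 <-> R3
  [ 1   -6  -2   1   10  1/2 ]
  [ 0    6   1  -2  -10    0 ]
  [ 0    0   0   0    0    1 ]
  [ 0  -21  -4   8   36    0 ]
R2 -> 1/6·R2
  [ 1   -6   -2     1    10  1/2 ]
  [ 0    1  1/6  -1/3  -5/3    0 ]
  [ 0    0    0     0     0    1 ]
  [ 0  -21   -4     8    36    0 ]
R4 -> R4 + 21·R2
  [ 1  -6    -2     1    10  1/2 ]
  [ 0   1   1/6  -1/3  -5/3    0 ]
  [ 0   0     0     0     0    1 ]
  [ 0   0  -1/2     1     1    0 ]
R3 <-> R4
  [ 1  -6    -2     1    10  1/2 ]
  [ 0   1   1/6  -1/3  -5/3    0 ]
  [ 0   0  -1/2     1     1    0 ]
  [ 0   0     0     0     0    1 ]
R3 -> -2·R3
  [ 1  -6   -2     1    10  1/2 ]
  [ 0   1  1/6  -1/3  -5/3    0 ]
  [ 0   0    1    -2    -2    0 ]
  [ 0   0    0     0     0    1 ]
R1 -> R1 − 1/2·R4
  [ 1  -6   -2     1    10  0 ]
  [ 0   1  1/6  -1/3  -5/3  0 ]
  [ 0   0    1    -2    -2  0 ]
  [ 0   0    0     0     0  1 ]
R2 -> R2 − 1/6·R3
  [ 1  -6  -2   1    10  0 ]
  [ 0   1   0   0  -4/3  0 ]
  [ 0   0   1  -2    -2  0 ]
  [ 0   0   0   0     0  1 ]
R1 -> R1 + 2·R3
  [ 1  -6  0  -3     6  0 ]
  [ 0   1  0   0  -4/3  0 ]
  [ 0   0  1  -2    -2  0 ]
  [ 0   0  0   0     0  1 ]
R1 -> R1 + 6·R2
  [ 1  0  0  -3    -2  0 ]
  [ 0  1  0   0  -4/3  0 ]
  [ 0  0  1  -2    -2  0 ]
  [ 0  0  0   0     0  1 ]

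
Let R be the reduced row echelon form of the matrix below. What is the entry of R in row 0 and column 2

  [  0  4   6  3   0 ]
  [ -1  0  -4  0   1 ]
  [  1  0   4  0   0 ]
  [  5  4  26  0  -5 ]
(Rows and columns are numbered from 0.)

r1 <=> r2
  [ -1  0  -4  0   1 ]
  [  0  4   6  3   0 ]
  [  1  0   4  0   0 ]
  [  5  4  26  0  -5 ]
r1 ← -1·r1
  [ 1  0   4  0  -1 ]
  [ 0  4   6  3   0 ]
  [ 1  0   4  0   0 ]
  [ 5  4  26  0  -5 ]
r3 ← r3 − r1
  [ 1  0   4  0  -1 ]
  [ 0  4   6  3   0 ]
  [ 0  0   0  0   1 ]
  [ 5  4  26  0  -5 ]
r4 ← r4 − 5·r1
  [ 1  0  4  0  -1 ]
  [ 0  4  6  3   0 ]
  [ 0  0  0  0   1 ]
  [ 0  4  6  0   0 ]
r2 ← 1/4·r2
  [ 1  0    4    0  -1 ]
  [ 0  1  3/2  3/4   0 ]
  [ 0  0    0    0   1 ]
  [ 0  4    6    0   0 ]
r4 ← r4 − 4·r2
  [ 1  0    4    0  -1 ]
  [ 0  1  3/2  3/4   0 ]
  [ 0  0    0    0   1 ]
  [ 0  0    0   -3   0 ]
r3 <=> r4
  [ 1  0    4    0  -1 ]
  [ 0  1  3/2  3/4   0 ]
  [ 0  0    0   -3   0 ]
  [ 0  0    0    0   1 ]
r3 ← -1/3·r3
  [ 1  0    4    0  -1 ]
  [ 0  1  3/2  3/4   0 ]
  [ 0  0    0    1   0 ]
  [ 0  0    0    0   1 ]
r1 ← r1 + r4
  [ 1  0    4    0  0 ]
  [ 0  1  3/2  3/4  0 ]
  [ 0  0    0    1  0 ]
  [ 0  0    0    0  1 ]
r2 ← r2 − 3/4·r3
  [ 1  0    4  0  0 ]
  [ 0  1  3/2  0  0 ]
  [ 0  0    0  1  0 ]
  [ 0  0    0  0  1 ]

4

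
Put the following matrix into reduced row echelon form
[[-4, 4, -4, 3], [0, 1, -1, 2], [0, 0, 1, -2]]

Multiply ρ1 by -1/4.
  [ 1  -1   1  -3/4 ]
  [ 0   1  -1     2 ]
  [ 0   0   1    -2 ]
Add ρ3 to ρ2.
  [ 1  -1  1  -3/4 ]
  [ 0   1  0     0 ]
  [ 0   0  1    -2 ]
Subtract ρ3 from ρ1.
  [ 1  -1  0  5/4 ]
  [ 0   1  0    0 ]
  [ 0   0  1   -2 ]
Add ρ2 to ρ1.
  [ 1  0  0  5/4 ]
  [ 0  1  0    0 ]
  [ 0  0  1   -2 ]

[[1, 0, 0, 5/4], [0, 1, 0, 0], [0, 0, 1, -2]]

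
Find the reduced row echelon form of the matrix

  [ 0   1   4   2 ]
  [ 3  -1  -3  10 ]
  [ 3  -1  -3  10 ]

ρ1 <-> ρ2
ρ1 -> 1/3·ρ1
ρ3 -> ρ3 − 3·ρ1
ρ1 -> ρ1 + 1/3·ρ2

[[1, 0, 1/3, 4], [0, 1, 4, 2], [0, 0, 0, 0]]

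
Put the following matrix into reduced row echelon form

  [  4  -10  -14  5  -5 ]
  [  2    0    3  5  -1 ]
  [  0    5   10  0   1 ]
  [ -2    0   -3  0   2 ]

[[1, 0, 3/2, 0, -1], [0, 1, 2, 0, 1/5], [0, 0, 0, 1, 1/5], [0, 0, 0, 0, 0]]

R1 -> 1/4·R1
  [  1  -5/2  -7/2  5/4  -5/4 ]
  [  2     0     3    5    -1 ]
  [  0     5    10    0     1 ]
  [ -2     0    -3    0     2 ]
R2 -> R2 − 2·R1
  [  1  -5/2  -7/2  5/4  -5/4 ]
  [  0     5    10  5/2   3/2 ]
  [  0     5    10    0     1 ]
  [ -2     0    -3    0     2 ]
R4 -> R4 + 2·R1
  [ 1  -5/2  -7/2  5/4  -5/4 ]
  [ 0     5    10  5/2   3/2 ]
  [ 0     5    10    0     1 ]
  [ 0    -5   -10  5/2  -1/2 ]
R2 -> 1/5·R2
  [ 1  -5/2  -7/2  5/4  -5/4 ]
  [ 0     1     2  1/2  3/10 ]
  [ 0     5    10    0     1 ]
  [ 0    -5   -10  5/2  -1/2 ]
R3 -> R3 − 5·R2
  [ 1  -5/2  -7/2   5/4  -5/4 ]
  [ 0     1     2   1/2  3/10 ]
  [ 0     0     0  -5/2  -1/2 ]
  [ 0    -5   -10   5/2  -1/2 ]
R4 -> R4 + 5·R2
  [ 1  -5/2  -7/2   5/4  -5/4 ]
  [ 0     1     2   1/2  3/10 ]
  [ 0     0     0  -5/2  -1/2 ]
  [ 0     0     0     5     1 ]
R3 -> -2/5·R3
  [ 1  -5/2  -7/2  5/4  -5/4 ]
  [ 0     1     2  1/2  3/10 ]
  [ 0     0     0    1   1/5 ]
  [ 0     0     0    5     1 ]
R4 -> R4 − 5·R3
  [ 1  -5/2  -7/2  5/4  -5/4 ]
  [ 0     1     2  1/2  3/10 ]
  [ 0     0     0    1   1/5 ]
  [ 0     0     0    0     0 ]
R2 -> R2 − 1/2·R3
  [ 1  -5/2  -7/2  5/4  -5/4 ]
  [ 0     1     2    0   1/5 ]
  [ 0     0     0    1   1/5 ]
  [ 0     0     0    0     0 ]
R1 -> R1 − 5/4·R3
  [ 1  -5/2  -7/2  0  -3/2 ]
  [ 0     1     2  0   1/5 ]
  [ 0     0     0  1   1/5 ]
  [ 0     0     0  0     0 ]
R1 -> R1 + 5/2·R2
  [ 1  0  3/2  0   -1 ]
  [ 0  1    2  0  1/5 ]
  [ 0  0    0  1  1/5 ]
  [ 0  0    0  0    0 ]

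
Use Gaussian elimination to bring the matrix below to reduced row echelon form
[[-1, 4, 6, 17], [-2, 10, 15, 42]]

Multiply R1 by -1.
Add 2 times R1 to R2.
Multiply R2 by 1/2.
Add 4 times R2 to R1.

[[1, 0, 0, -1], [0, 1, 3/2, 4]]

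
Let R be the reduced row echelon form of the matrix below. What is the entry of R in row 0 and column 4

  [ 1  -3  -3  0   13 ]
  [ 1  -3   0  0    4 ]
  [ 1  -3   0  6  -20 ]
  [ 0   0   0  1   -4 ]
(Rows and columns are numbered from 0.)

4

R2 ← R2 − R1
R3 ← R3 − R1
R2 ← 1/3·R2
R3 ← R3 − 3·R2
R3 ← 1/6·R3
R4 ← R4 − R3
R1 ← R1 + 3·R2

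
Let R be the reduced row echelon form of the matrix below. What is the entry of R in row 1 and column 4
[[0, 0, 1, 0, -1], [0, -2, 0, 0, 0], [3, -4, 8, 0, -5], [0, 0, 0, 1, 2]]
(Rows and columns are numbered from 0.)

0

R1 <=> R3
R1 := 1/3·R1
R2 := -1/2·R2
R1 := R1 − 8/3·R3
R1 := R1 + 4/3·R2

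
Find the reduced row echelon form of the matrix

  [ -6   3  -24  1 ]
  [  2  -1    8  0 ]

R1 -> -1/6·R1
R2 -> R2 − 2·R1
R2 -> 3·R2
R1 -> R1 + 1/6·R2

[[1, -1/2, 4, 0], [0, 0, 0, 1]]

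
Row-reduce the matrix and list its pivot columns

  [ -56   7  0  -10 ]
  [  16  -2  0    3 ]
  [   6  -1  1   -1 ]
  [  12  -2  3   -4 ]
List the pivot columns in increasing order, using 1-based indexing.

Multiply r1 by -1/56.
  [  1  -1/8  0  5/28 ]
  [ 16    -2  0     3 ]
  [  6    -1  1    -1 ]
  [ 12    -2  3    -4 ]
Subtract 16 times r1 from r2.
  [  1  -1/8  0  5/28 ]
  [  0     0  0   1/7 ]
  [  6    -1  1    -1 ]
  [ 12    -2  3    -4 ]
Subtract 6 times r1 from r3.
  [  1  -1/8  0    5/28 ]
  [  0     0  0     1/7 ]
  [  0  -1/4  1  -29/14 ]
  [ 12    -2  3      -4 ]
Subtract 12 times r1 from r4.
  [ 1  -1/8  0    5/28 ]
  [ 0     0  0     1/7 ]
  [ 0  -1/4  1  -29/14 ]
  [ 0  -1/2  3   -43/7 ]
Swap r2 and r3.
  [ 1  -1/8  0    5/28 ]
  [ 0  -1/4  1  -29/14 ]
  [ 0     0  0     1/7 ]
  [ 0  -1/2  3   -43/7 ]
Multiply r2 by -4.
  [ 1  -1/8   0   5/28 ]
  [ 0     1  -4   58/7 ]
  [ 0     0   0    1/7 ]
  [ 0  -1/2   3  -43/7 ]
Add 1/2 times r2 to r4.
  [ 1  -1/8   0  5/28 ]
  [ 0     1  -4  58/7 ]
  [ 0     0   0   1/7 ]
  [ 0     0   1    -2 ]
Swap r3 and r4.
  [ 1  -1/8   0  5/28 ]
  [ 0     1  -4  58/7 ]
  [ 0     0   1    -2 ]
  [ 0     0   0   1/7 ]
Multiply r4 by 7.
  [ 1  -1/8   0  5/28 ]
  [ 0     1  -4  58/7 ]
  [ 0     0   1    -2 ]
  [ 0     0   0     1 ]
Add 2 times r4 to r3.
  [ 1  -1/8   0  5/28 ]
  [ 0     1  -4  58/7 ]
  [ 0     0   1     0 ]
  [ 0     0   0     1 ]
Subtract 58/7 times r4 from r2.
  [ 1  -1/8   0  5/28 ]
  [ 0     1  -4     0 ]
  [ 0     0   1     0 ]
  [ 0     0   0     1 ]
Subtract 5/28 times r4 from r1.
  [ 1  -1/8   0  0 ]
  [ 0     1  -4  0 ]
  [ 0     0   1  0 ]
  [ 0     0   0  1 ]
Add 4 times r3 to r2.
  [ 1  -1/8  0  0 ]
  [ 0     1  0  0 ]
  [ 0     0  1  0 ]
  [ 0     0  0  1 ]
Add 1/8 times r2 to r1.
  [ 1  0  0  0 ]
  [ 0  1  0  0 ]
  [ 0  0  1  0 ]
  [ 0  0  0  1 ]
Pivot columns are the columns containing a leading 1.

1, 2, 3, 4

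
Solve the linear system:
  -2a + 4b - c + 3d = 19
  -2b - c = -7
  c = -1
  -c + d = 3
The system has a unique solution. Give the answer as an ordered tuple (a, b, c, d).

(2, 4, -1, 2)

Form the augmented matrix and row-reduce:
  [ -2   4  -1  3  |  19 ]
  [  0  -2  -1  0  |  -7 ]
  [  0   0   1  0  |  -1 ]
  [  0   0  -1  1  |   3 ]
R1 := -1/2·R1
  [ 1  -2  1/2  -3/2  |  -19/2 ]
  [ 0  -2   -1     0  |     -7 ]
  [ 0   0    1     0  |     -1 ]
  [ 0   0   -1     1  |      3 ]
R2 := -1/2·R2
  [ 1  -2  1/2  -3/2  |  -19/2 ]
  [ 0   1  1/2     0  |    7/2 ]
  [ 0   0    1     0  |     -1 ]
  [ 0   0   -1     1  |      3 ]
R4 := R4 + R3
  [ 1  -2  1/2  -3/2  |  -19/2 ]
  [ 0   1  1/2     0  |    7/2 ]
  [ 0   0    1     0  |     -1 ]
  [ 0   0    0     1  |      2 ]
R1 := R1 + 3/2·R4
  [ 1  -2  1/2  0  |  -13/2 ]
  [ 0   1  1/2  0  |    7/2 ]
  [ 0   0    1  0  |     -1 ]
  [ 0   0    0  1  |      2 ]
R2 := R2 − 1/2·R3
  [ 1  -2  1/2  0  |  -13/2 ]
  [ 0   1    0  0  |      4 ]
  [ 0   0    1  0  |     -1 ]
  [ 0   0    0  1  |      2 ]
R1 := R1 − 1/2·R3
  [ 1  -2  0  0  |  -6 ]
  [ 0   1  0  0  |   4 ]
  [ 0   0  1  0  |  -1 ]
  [ 0   0  0  1  |   2 ]
R1 := R1 + 2·R2
  [ 1  0  0  0  |   2 ]
  [ 0  1  0  0  |   4 ]
  [ 0  0  1  0  |  -1 ]
  [ 0  0  0  1  |   2 ]
Reading off the last column: a = 2, b = 4, c = -1, d = 2.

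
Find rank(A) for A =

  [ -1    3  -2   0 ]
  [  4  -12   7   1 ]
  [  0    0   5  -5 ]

Multiply R1 by -1.
  [ 1   -3  2   0 ]
  [ 4  -12  7   1 ]
  [ 0    0  5  -5 ]
Subtract 4 times R1 from R2.
  [ 1  -3   2   0 ]
  [ 0   0  -1   1 ]
  [ 0   0   5  -5 ]
Multiply R2 by -1.
  [ 1  -3  2   0 ]
  [ 0   0  1  -1 ]
  [ 0   0  5  -5 ]
Subtract 5 times R2 from R3.
  [ 1  -3  2   0 ]
  [ 0   0  1  -1 ]
  [ 0   0  0   0 ]
Subtract 2 times R2 from R1.
  [ 1  -3  0   2 ]
  [ 0   0  1  -1 ]
  [ 0   0  0   0 ]
The reduced form has 2 nonzero rows.

rank = 2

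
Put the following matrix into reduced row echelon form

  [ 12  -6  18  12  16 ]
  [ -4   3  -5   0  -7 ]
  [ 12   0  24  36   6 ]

Multiply R1 by 1/12.
Add 4 times R1 to R2.
Subtract 12 times R1 from R3.
Subtract 6 times R2 from R3.
Add 1/2 times R2 to R1.

[[1, 0, 2, 3, 1/2], [0, 1, 1, 4, -5/3], [0, 0, 0, 0, 0]]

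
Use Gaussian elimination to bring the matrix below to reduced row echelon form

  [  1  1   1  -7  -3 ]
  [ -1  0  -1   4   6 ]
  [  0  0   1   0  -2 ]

[[1, 0, 0, -4, -4], [0, 1, 0, -3, 3], [0, 0, 1, 0, -2]]

ρ2 -> ρ2 + ρ1
  [ 1  1  1  -7  -3 ]
  [ 0  1  0  -3   3 ]
  [ 0  0  1   0  -2 ]
ρ1 -> ρ1 − ρ3
  [ 1  1  0  -7  -1 ]
  [ 0  1  0  -3   3 ]
  [ 0  0  1   0  -2 ]
ρ1 -> ρ1 − ρ2
  [ 1  0  0  -4  -4 ]
  [ 0  1  0  -3   3 ]
  [ 0  0  1   0  -2 ]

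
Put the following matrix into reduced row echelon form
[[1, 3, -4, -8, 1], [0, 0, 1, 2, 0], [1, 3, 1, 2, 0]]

[[1, 3, 0, 0, 0], [0, 0, 1, 2, 0], [0, 0, 0, 0, 1]]

ρ3 -> ρ3 − ρ1
  [ 1  3  -4  -8   1 ]
  [ 0  0   1   2   0 ]
  [ 0  0   5  10  -1 ]
ρ3 -> ρ3 − 5·ρ2
  [ 1  3  -4  -8   1 ]
  [ 0  0   1   2   0 ]
  [ 0  0   0   0  -1 ]
ρ3 -> -1·ρ3
  [ 1  3  -4  -8  1 ]
  [ 0  0   1   2  0 ]
  [ 0  0   0   0  1 ]
ρ1 -> ρ1 − ρ3
  [ 1  3  -4  -8  0 ]
  [ 0  0   1   2  0 ]
  [ 0  0   0   0  1 ]
ρ1 -> ρ1 + 4·ρ2
  [ 1  3  0  0  0 ]
  [ 0  0  1  2  0 ]
  [ 0  0  0  0  1 ]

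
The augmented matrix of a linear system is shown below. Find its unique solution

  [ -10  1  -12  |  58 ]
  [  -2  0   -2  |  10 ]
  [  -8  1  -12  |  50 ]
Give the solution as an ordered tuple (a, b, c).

(-4, 6, -1)

ρ1 ← -1/10·ρ1
  [  1  -1/10  6/5  |  -29/5 ]
  [ -2      0   -2  |     10 ]
  [ -8      1  -12  |     50 ]
ρ2 ← ρ2 + 2·ρ1
  [  1  -1/10  6/5  |  -29/5 ]
  [  0   -1/5  2/5  |   -8/5 ]
  [ -8      1  -12  |     50 ]
ρ3 ← ρ3 + 8·ρ1
  [ 1  -1/10    6/5  |  -29/5 ]
  [ 0   -1/5    2/5  |   -8/5 ]
  [ 0    1/5  -12/5  |   18/5 ]
ρ2 ← -5·ρ2
  [ 1  -1/10    6/5  |  -29/5 ]
  [ 0      1     -2  |      8 ]
  [ 0    1/5  -12/5  |   18/5 ]
ρ3 ← ρ3 − 1/5·ρ2
  [ 1  -1/10  6/5  |  -29/5 ]
  [ 0      1   -2  |      8 ]
  [ 0      0   -2  |      2 ]
ρ3 ← -1/2·ρ3
  [ 1  -1/10  6/5  |  -29/5 ]
  [ 0      1   -2  |      8 ]
  [ 0      0    1  |     -1 ]
ρ2 ← ρ2 + 2·ρ3
  [ 1  -1/10  6/5  |  -29/5 ]
  [ 0      1    0  |      6 ]
  [ 0      0    1  |     -1 ]
ρ1 ← ρ1 − 6/5·ρ3
  [ 1  -1/10  0  |  -23/5 ]
  [ 0      1  0  |      6 ]
  [ 0      0  1  |     -1 ]
ρ1 ← ρ1 + 1/10·ρ2
  [ 1  0  0  |  -4 ]
  [ 0  1  0  |   6 ]
  [ 0  0  1  |  -1 ]
Reading off the last column: a = -4, b = 6, c = -1.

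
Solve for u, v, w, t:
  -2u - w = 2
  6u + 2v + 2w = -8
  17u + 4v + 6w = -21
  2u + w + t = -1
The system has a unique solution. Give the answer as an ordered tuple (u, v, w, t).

Form the augmented matrix and row-reduce:
  [ -2  0  -1  0  |    2 ]
  [  6  2   2  0  |   -8 ]
  [ 17  4   6  0  |  -21 ]
  [  2  0   1  1  |   -1 ]
R1 → -1/2·R1
R2 → R2 − 6·R1
R3 → R3 − 17·R1
R4 → R4 − 2·R1
R2 → 1/2·R2
R3 → R3 − 4·R2
R3 → -2·R3
R2 → R2 + 1/2·R3
R1 → R1 − 1/2·R3
Reading off the last column: u = -1, v = -1, w = 0, t = 1.

(-1, -1, 0, 1)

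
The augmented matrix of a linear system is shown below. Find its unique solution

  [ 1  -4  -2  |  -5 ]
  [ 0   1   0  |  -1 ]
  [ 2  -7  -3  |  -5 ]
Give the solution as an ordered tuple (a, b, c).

(3, -1, 6)

r3 → r3 − 2·r1
  [ 1  -4  -2  |  -5 ]
  [ 0   1   0  |  -1 ]
  [ 0   1   1  |   5 ]
r3 → r3 − r2
  [ 1  -4  -2  |  -5 ]
  [ 0   1   0  |  -1 ]
  [ 0   0   1  |   6 ]
r1 → r1 + 2·r3
  [ 1  -4  0  |   7 ]
  [ 0   1  0  |  -1 ]
  [ 0   0  1  |   6 ]
r1 → r1 + 4·r2
  [ 1  0  0  |   3 ]
  [ 0  1  0  |  -1 ]
  [ 0  0  1  |   6 ]
Reading off the last column: a = 3, b = -1, c = 6.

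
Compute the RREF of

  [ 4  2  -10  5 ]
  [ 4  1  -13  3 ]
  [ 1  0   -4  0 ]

R1 -> 1/4·R1
  [ 1  1/2  -5/2  5/4 ]
  [ 4    1   -13    3 ]
  [ 1    0    -4    0 ]
R2 -> R2 − 4·R1
  [ 1  1/2  -5/2  5/4 ]
  [ 0   -1    -3   -2 ]
  [ 1    0    -4    0 ]
R3 -> R3 − R1
  [ 1   1/2  -5/2   5/4 ]
  [ 0    -1    -3    -2 ]
  [ 0  -1/2  -3/2  -5/4 ]
R2 -> -1·R2
  [ 1   1/2  -5/2   5/4 ]
  [ 0     1     3     2 ]
  [ 0  -1/2  -3/2  -5/4 ]
R3 -> R3 + 1/2·R2
  [ 1  1/2  -5/2   5/4 ]
  [ 0    1     3     2 ]
  [ 0    0     0  -1/4 ]
R3 -> -4·R3
  [ 1  1/2  -5/2  5/4 ]
  [ 0    1     3    2 ]
  [ 0    0     0    1 ]
R2 -> R2 − 2·R3
  [ 1  1/2  -5/2  5/4 ]
  [ 0    1     3    0 ]
  [ 0    0     0    1 ]
R1 -> R1 − 5/4·R3
  [ 1  1/2  -5/2  0 ]
  [ 0    1     3  0 ]
  [ 0    0     0  1 ]
R1 -> R1 − 1/2·R2
  [ 1  0  -4  0 ]
  [ 0  1   3  0 ]
  [ 0  0   0  1 ]

[[1, 0, -4, 0], [0, 1, 3, 0], [0, 0, 0, 1]]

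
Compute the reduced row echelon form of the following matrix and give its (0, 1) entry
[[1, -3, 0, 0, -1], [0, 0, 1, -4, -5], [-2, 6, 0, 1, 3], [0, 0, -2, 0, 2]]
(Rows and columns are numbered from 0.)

-3

Add 2 times R1 to R3.
Add 2 times R2 to R4.
Add 8 times R3 to R4.
Add 4 times R3 to R2.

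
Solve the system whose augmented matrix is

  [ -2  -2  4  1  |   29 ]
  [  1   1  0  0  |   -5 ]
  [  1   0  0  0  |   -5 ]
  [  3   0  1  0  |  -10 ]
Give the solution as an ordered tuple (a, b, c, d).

Multiply r1 by -1/2.
  [ 1  1  -2  -1/2  |  -29/2 ]
  [ 1  1   0     0  |     -5 ]
  [ 1  0   0     0  |     -5 ]
  [ 3  0   1     0  |    -10 ]
Subtract r1 from r2.
  [ 1  1  -2  -1/2  |  -29/2 ]
  [ 0  0   2   1/2  |   19/2 ]
  [ 1  0   0     0  |     -5 ]
  [ 3  0   1     0  |    -10 ]
Subtract r1 from r3.
  [ 1   1  -2  -1/2  |  -29/2 ]
  [ 0   0   2   1/2  |   19/2 ]
  [ 0  -1   2   1/2  |   19/2 ]
  [ 3   0   1     0  |    -10 ]
Subtract 3 times r1 from r4.
  [ 1   1  -2  -1/2  |  -29/2 ]
  [ 0   0   2   1/2  |   19/2 ]
  [ 0  -1   2   1/2  |   19/2 ]
  [ 0  -3   7   3/2  |   67/2 ]
Swap r2 and r3.
  [ 1   1  -2  -1/2  |  -29/2 ]
  [ 0  -1   2   1/2  |   19/2 ]
  [ 0   0   2   1/2  |   19/2 ]
  [ 0  -3   7   3/2  |   67/2 ]
Multiply r2 by -1.
  [ 1   1  -2  -1/2  |  -29/2 ]
  [ 0   1  -2  -1/2  |  -19/2 ]
  [ 0   0   2   1/2  |   19/2 ]
  [ 0  -3   7   3/2  |   67/2 ]
Add 3 times r2 to r4.
  [ 1  1  -2  -1/2  |  -29/2 ]
  [ 0  1  -2  -1/2  |  -19/2 ]
  [ 0  0   2   1/2  |   19/2 ]
  [ 0  0   1     0  |      5 ]
Multiply r3 by 1/2.
  [ 1  1  -2  -1/2  |  -29/2 ]
  [ 0  1  -2  -1/2  |  -19/2 ]
  [ 0  0   1   1/4  |   19/4 ]
  [ 0  0   1     0  |      5 ]
Subtract r3 from r4.
  [ 1  1  -2  -1/2  |  -29/2 ]
  [ 0  1  -2  -1/2  |  -19/2 ]
  [ 0  0   1   1/4  |   19/4 ]
  [ 0  0   0  -1/4  |    1/4 ]
Multiply r4 by -4.
  [ 1  1  -2  -1/2  |  -29/2 ]
  [ 0  1  -2  -1/2  |  -19/2 ]
  [ 0  0   1   1/4  |   19/4 ]
  [ 0  0   0     1  |     -1 ]
Subtract 1/4 times r4 from r3.
  [ 1  1  -2  -1/2  |  -29/2 ]
  [ 0  1  -2  -1/2  |  -19/2 ]
  [ 0  0   1     0  |      5 ]
  [ 0  0   0     1  |     -1 ]
Add 1/2 times r4 to r2.
  [ 1  1  -2  -1/2  |  -29/2 ]
  [ 0  1  -2     0  |    -10 ]
  [ 0  0   1     0  |      5 ]
  [ 0  0   0     1  |     -1 ]
Add 1/2 times r4 to r1.
  [ 1  1  -2  0  |  -15 ]
  [ 0  1  -2  0  |  -10 ]
  [ 0  0   1  0  |    5 ]
  [ 0  0   0  1  |   -1 ]
Add 2 times r3 to r2.
  [ 1  1  -2  0  |  -15 ]
  [ 0  1   0  0  |    0 ]
  [ 0  0   1  0  |    5 ]
  [ 0  0   0  1  |   -1 ]
Add 2 times r3 to r1.
  [ 1  1  0  0  |  -5 ]
  [ 0  1  0  0  |   0 ]
  [ 0  0  1  0  |   5 ]
  [ 0  0  0  1  |  -1 ]
Subtract r2 from r1.
  [ 1  0  0  0  |  -5 ]
  [ 0  1  0  0  |   0 ]
  [ 0  0  1  0  |   5 ]
  [ 0  0  0  1  |  -1 ]
Reading off the last column: a = -5, b = 0, c = 5, d = -1.

(-5, 0, 5, -1)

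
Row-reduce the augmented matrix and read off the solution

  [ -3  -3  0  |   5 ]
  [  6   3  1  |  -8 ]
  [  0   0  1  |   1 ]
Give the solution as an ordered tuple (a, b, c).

r1 -> -1/3·r1
  [ 1  1  0  |  -5/3 ]
  [ 6  3  1  |    -8 ]
  [ 0  0  1  |     1 ]
r2 -> r2 − 6·r1
  [ 1   1  0  |  -5/3 ]
  [ 0  -3  1  |     2 ]
  [ 0   0  1  |     1 ]
r2 -> -1/3·r2
  [ 1  1     0  |  -5/3 ]
  [ 0  1  -1/3  |  -2/3 ]
  [ 0  0     1  |     1 ]
r2 -> r2 + 1/3·r3
  [ 1  1  0  |  -5/3 ]
  [ 0  1  0  |  -1/3 ]
  [ 0  0  1  |     1 ]
r1 -> r1 − r2
  [ 1  0  0  |  -4/3 ]
  [ 0  1  0  |  -1/3 ]
  [ 0  0  1  |     1 ]
Reading off the last column: a = -4/3, b = -1/3, c = 1.

(-4/3, -1/3, 1)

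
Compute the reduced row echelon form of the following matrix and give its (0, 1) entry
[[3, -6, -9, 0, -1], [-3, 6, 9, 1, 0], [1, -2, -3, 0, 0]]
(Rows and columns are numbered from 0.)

r1 ← 1/3·r1
r2 ← r2 + 3·r1
r3 ← r3 − r1
r3 ← 3·r3
r2 ← r2 + r3
r1 ← r1 + 1/3·r3

-2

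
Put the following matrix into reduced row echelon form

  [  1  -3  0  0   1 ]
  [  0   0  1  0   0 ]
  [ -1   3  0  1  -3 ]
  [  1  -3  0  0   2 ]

Add ρ1 to ρ3.
Subtract ρ1 from ρ4.
Add 2 times ρ4 to ρ3.
Subtract ρ4 from ρ1.

[[1, -3, 0, 0, 0], [0, 0, 1, 0, 0], [0, 0, 0, 1, 0], [0, 0, 0, 0, 1]]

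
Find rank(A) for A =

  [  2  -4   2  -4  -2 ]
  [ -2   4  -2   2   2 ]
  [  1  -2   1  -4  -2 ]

r1 ← 1/2·r1
  [  1  -2   1  -2  -1 ]
  [ -2   4  -2   2   2 ]
  [  1  -2   1  -4  -2 ]
r2 ← r2 + 2·r1
  [ 1  -2  1  -2  -1 ]
  [ 0   0  0  -2   0 ]
  [ 1  -2  1  -4  -2 ]
r3 ← r3 − r1
  [ 1  -2  1  -2  -1 ]
  [ 0   0  0  -2   0 ]
  [ 0   0  0  -2  -1 ]
r2 ← -1/2·r2
  [ 1  -2  1  -2  -1 ]
  [ 0   0  0   1   0 ]
  [ 0   0  0  -2  -1 ]
r3 ← r3 + 2·r2
  [ 1  -2  1  -2  -1 ]
  [ 0   0  0   1   0 ]
  [ 0   0  0   0  -1 ]
r3 ← -1·r3
  [ 1  -2  1  -2  -1 ]
  [ 0   0  0   1   0 ]
  [ 0   0  0   0   1 ]
r1 ← r1 + r3
  [ 1  -2  1  -2  0 ]
  [ 0   0  0   1  0 ]
  [ 0   0  0   0  1 ]
r1 ← r1 + 2·r2
  [ 1  -2  1  0  0 ]
  [ 0   0  0  1  0 ]
  [ 0   0  0  0  1 ]
The reduced form has 3 nonzero rows.

rank = 3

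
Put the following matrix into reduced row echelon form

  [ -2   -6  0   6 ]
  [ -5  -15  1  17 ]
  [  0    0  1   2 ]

R1 -> -1/2·R1
  [  1    3  0  -3 ]
  [ -5  -15  1  17 ]
  [  0    0  1   2 ]
R2 -> R2 + 5·R1
  [ 1  3  0  -3 ]
  [ 0  0  1   2 ]
  [ 0  0  1   2 ]
R3 -> R3 − R2
  [ 1  3  0  -3 ]
  [ 0  0  1   2 ]
  [ 0  0  0   0 ]

[[1, 3, 0, -3], [0, 0, 1, 2], [0, 0, 0, 0]]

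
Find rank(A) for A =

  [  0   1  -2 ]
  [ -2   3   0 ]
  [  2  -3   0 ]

Swap R1 and R2.
  [ -2   3   0 ]
  [  0   1  -2 ]
  [  2  -3   0 ]
Multiply R1 by -1/2.
  [ 1  -3/2   0 ]
  [ 0     1  -2 ]
  [ 2    -3   0 ]
Subtract 2 times R1 from R3.
  [ 1  -3/2   0 ]
  [ 0     1  -2 ]
  [ 0     0   0 ]
Add 3/2 times R2 to R1.
  [ 1  0  -3 ]
  [ 0  1  -2 ]
  [ 0  0   0 ]
The reduced form has 2 nonzero rows.

rank = 2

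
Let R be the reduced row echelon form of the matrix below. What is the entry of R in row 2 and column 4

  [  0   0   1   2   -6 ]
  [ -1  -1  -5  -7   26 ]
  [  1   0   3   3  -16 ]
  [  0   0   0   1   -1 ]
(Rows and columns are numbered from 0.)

-4

Swap R1 and R2.
  [ -1  -1  -5  -7   26 ]
  [  0   0   1   2   -6 ]
  [  1   0   3   3  -16 ]
  [  0   0   0   1   -1 ]
Multiply R1 by -1.
  [ 1  1  5  7  -26 ]
  [ 0  0  1  2   -6 ]
  [ 1  0  3  3  -16 ]
  [ 0  0  0  1   -1 ]
Subtract R1 from R3.
  [ 1   1   5   7  -26 ]
  [ 0   0   1   2   -6 ]
  [ 0  -1  -2  -4   10 ]
  [ 0   0   0   1   -1 ]
Swap R2 and R3.
  [ 1   1   5   7  -26 ]
  [ 0  -1  -2  -4   10 ]
  [ 0   0   1   2   -6 ]
  [ 0   0   0   1   -1 ]
Multiply R2 by -1.
  [ 1  1  5  7  -26 ]
  [ 0  1  2  4  -10 ]
  [ 0  0  1  2   -6 ]
  [ 0  0  0  1   -1 ]
Subtract 2 times R4 from R3.
  [ 1  1  5  7  -26 ]
  [ 0  1  2  4  -10 ]
  [ 0  0  1  0   -4 ]
  [ 0  0  0  1   -1 ]
Subtract 4 times R4 from R2.
  [ 1  1  5  7  -26 ]
  [ 0  1  2  0   -6 ]
  [ 0  0  1  0   -4 ]
  [ 0  0  0  1   -1 ]
Subtract 7 times R4 from R1.
  [ 1  1  5  0  -19 ]
  [ 0  1  2  0   -6 ]
  [ 0  0  1  0   -4 ]
  [ 0  0  0  1   -1 ]
Subtract 2 times R3 from R2.
  [ 1  1  5  0  -19 ]
  [ 0  1  0  0    2 ]
  [ 0  0  1  0   -4 ]
  [ 0  0  0  1   -1 ]
Subtract 5 times R3 from R1.
  [ 1  1  0  0   1 ]
  [ 0  1  0  0   2 ]
  [ 0  0  1  0  -4 ]
  [ 0  0  0  1  -1 ]
Subtract R2 from R1.
  [ 1  0  0  0  -1 ]
  [ 0  1  0  0   2 ]
  [ 0  0  1  0  -4 ]
  [ 0  0  0  1  -1 ]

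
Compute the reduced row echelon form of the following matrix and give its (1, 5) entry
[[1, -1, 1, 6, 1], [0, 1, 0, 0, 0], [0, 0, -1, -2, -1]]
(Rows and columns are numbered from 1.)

ρ3 → -1·ρ3
ρ1 → ρ1 − ρ3
ρ1 → ρ1 + ρ2

0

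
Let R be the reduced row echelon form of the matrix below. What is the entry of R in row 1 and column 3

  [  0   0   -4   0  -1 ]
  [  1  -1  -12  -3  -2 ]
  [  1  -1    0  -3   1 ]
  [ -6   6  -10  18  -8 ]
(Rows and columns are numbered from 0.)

0

R1 ↔ R2
R3 ← R3 − R1
R4 ← R4 + 6·R1
R2 ← -1/4·R2
R3 ← R3 − 12·R2
R4 ← R4 + 82·R2
R3 ↔ R4
R3 ← 2·R3
R2 ← R2 − 1/4·R3
R1 ← R1 + 2·R3
R1 ← R1 + 12·R2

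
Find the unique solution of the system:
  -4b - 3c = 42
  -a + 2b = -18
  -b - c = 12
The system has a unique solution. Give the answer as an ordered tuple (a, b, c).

Form the augmented matrix and row-reduce:
  [  0  -4  -3  |   42 ]
  [ -1   2   0  |  -18 ]
  [  0  -1  -1  |   12 ]
R1 ↔ R2
R1 → -1·R1
R2 → -1/4·R2
R3 → R3 + R2
R3 → -4·R3
R2 → R2 − 3/4·R3
R1 → R1 + 2·R2
Reading off the last column: a = 6, b = -6, c = -6.

(6, -6, -6)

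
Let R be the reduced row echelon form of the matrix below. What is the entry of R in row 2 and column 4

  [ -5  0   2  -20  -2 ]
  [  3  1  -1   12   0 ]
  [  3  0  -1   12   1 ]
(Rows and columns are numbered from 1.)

R1 → -1/5·R1
  [ 1  0  -2/5   4  2/5 ]
  [ 3  1    -1  12    0 ]
  [ 3  0    -1  12    1 ]
R2 → R2 − 3·R1
  [ 1  0  -2/5   4   2/5 ]
  [ 0  1   1/5   0  -6/5 ]
  [ 3  0    -1  12     1 ]
R3 → R3 − 3·R1
  [ 1  0  -2/5  4   2/5 ]
  [ 0  1   1/5  0  -6/5 ]
  [ 0  0   1/5  0  -1/5 ]
R3 → 5·R3
  [ 1  0  -2/5  4   2/5 ]
  [ 0  1   1/5  0  -6/5 ]
  [ 0  0     1  0    -1 ]
R2 → R2 − 1/5·R3
  [ 1  0  -2/5  4  2/5 ]
  [ 0  1     0  0   -1 ]
  [ 0  0     1  0   -1 ]
R1 → R1 + 2/5·R3
  [ 1  0  0  4   0 ]
  [ 0  1  0  0  -1 ]
  [ 0  0  1  0  -1 ]

0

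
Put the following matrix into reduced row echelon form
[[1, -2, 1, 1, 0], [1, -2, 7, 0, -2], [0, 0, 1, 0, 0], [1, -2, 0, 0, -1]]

[[1, -2, 0, 0, 0], [0, 0, 1, 0, 0], [0, 0, 0, 1, 0], [0, 0, 0, 0, 1]]

r2 ← r2 − r1
  [ 1  -2  1   1   0 ]
  [ 0   0  6  -1  -2 ]
  [ 0   0  1   0   0 ]
  [ 1  -2  0   0  -1 ]
r4 ← r4 − r1
  [ 1  -2   1   1   0 ]
  [ 0   0   6  -1  -2 ]
  [ 0   0   1   0   0 ]
  [ 0   0  -1  -1  -1 ]
r2 ← 1/6·r2
  [ 1  -2   1     1     0 ]
  [ 0   0   1  -1/6  -1/3 ]
  [ 0   0   1     0     0 ]
  [ 0   0  -1    -1    -1 ]
r3 ← r3 − r2
  [ 1  -2   1     1     0 ]
  [ 0   0   1  -1/6  -1/3 ]
  [ 0   0   0   1/6   1/3 ]
  [ 0   0  -1    -1    -1 ]
r4 ← r4 + r2
  [ 1  -2  1     1     0 ]
  [ 0   0  1  -1/6  -1/3 ]
  [ 0   0  0   1/6   1/3 ]
  [ 0   0  0  -7/6  -4/3 ]
r3 ← 6·r3
  [ 1  -2  1     1     0 ]
  [ 0   0  1  -1/6  -1/3 ]
  [ 0   0  0     1     2 ]
  [ 0   0  0  -7/6  -4/3 ]
r4 ← r4 + 7/6·r3
  [ 1  -2  1     1     0 ]
  [ 0   0  1  -1/6  -1/3 ]
  [ 0   0  0     1     2 ]
  [ 0   0  0     0     1 ]
r3 ← r3 − 2·r4
  [ 1  -2  1     1     0 ]
  [ 0   0  1  -1/6  -1/3 ]
  [ 0   0  0     1     0 ]
  [ 0   0  0     0     1 ]
r2 ← r2 + 1/3·r4
  [ 1  -2  1     1  0 ]
  [ 0   0  1  -1/6  0 ]
  [ 0   0  0     1  0 ]
  [ 0   0  0     0  1 ]
r2 ← r2 + 1/6·r3
  [ 1  -2  1  1  0 ]
  [ 0   0  1  0  0 ]
  [ 0   0  0  1  0 ]
  [ 0   0  0  0  1 ]
r1 ← r1 − r3
  [ 1  -2  1  0  0 ]
  [ 0   0  1  0  0 ]
  [ 0   0  0  1  0 ]
  [ 0   0  0  0  1 ]
r1 ← r1 − r2
  [ 1  -2  0  0  0 ]
  [ 0   0  1  0  0 ]
  [ 0   0  0  1  0 ]
  [ 0   0  0  0  1 ]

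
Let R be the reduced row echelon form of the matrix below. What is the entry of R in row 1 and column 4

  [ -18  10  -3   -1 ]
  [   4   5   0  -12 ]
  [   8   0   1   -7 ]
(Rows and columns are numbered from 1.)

-1

R1 -> -1/18·R1
  [ 1  -5/9  1/6  1/18 ]
  [ 4     5    0   -12 ]
  [ 8     0    1    -7 ]
R2 -> R2 − 4·R1
  [ 1  -5/9   1/6    1/18 ]
  [ 0  65/9  -2/3  -110/9 ]
  [ 8     0     1      -7 ]
R3 -> R3 − 8·R1
  [ 1  -5/9   1/6    1/18 ]
  [ 0  65/9  -2/3  -110/9 ]
  [ 0  40/9  -1/3   -67/9 ]
R2 -> 9/65·R2
  [ 1  -5/9    1/6    1/18 ]
  [ 0     1  -6/65  -22/13 ]
  [ 0  40/9   -1/3   -67/9 ]
R3 -> R3 − 40/9·R2
  [ 1  -5/9    1/6    1/18 ]
  [ 0     1  -6/65  -22/13 ]
  [ 0     0   1/13    1/13 ]
R3 -> 13·R3
  [ 1  -5/9    1/6    1/18 ]
  [ 0     1  -6/65  -22/13 ]
  [ 0     0      1       1 ]
R2 -> R2 + 6/65·R3
  [ 1  -5/9  1/6  1/18 ]
  [ 0     1    0  -8/5 ]
  [ 0     0    1     1 ]
R1 -> R1 − 1/6·R3
  [ 1  -5/9  0  -1/9 ]
  [ 0     1  0  -8/5 ]
  [ 0     0  1     1 ]
R1 -> R1 + 5/9·R2
  [ 1  0  0    -1 ]
  [ 0  1  0  -8/5 ]
  [ 0  0  1     1 ]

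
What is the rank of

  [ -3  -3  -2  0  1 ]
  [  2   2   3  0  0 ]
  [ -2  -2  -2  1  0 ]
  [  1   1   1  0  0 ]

rank = 4

R1 → -1/3·R1
  [  1   1  2/3  0  -1/3 ]
  [  2   2    3  0     0 ]
  [ -2  -2   -2  1     0 ]
  [  1   1    1  0     0 ]
R2 → R2 − 2·R1
  [  1   1  2/3  0  -1/3 ]
  [  0   0  5/3  0   2/3 ]
  [ -2  -2   -2  1     0 ]
  [  1   1    1  0     0 ]
R3 → R3 + 2·R1
  [ 1  1   2/3  0  -1/3 ]
  [ 0  0   5/3  0   2/3 ]
  [ 0  0  -2/3  1  -2/3 ]
  [ 1  1     1  0     0 ]
R4 → R4 − R1
  [ 1  1   2/3  0  -1/3 ]
  [ 0  0   5/3  0   2/3 ]
  [ 0  0  -2/3  1  -2/3 ]
  [ 0  0   1/3  0   1/3 ]
R2 → 3/5·R2
  [ 1  1   2/3  0  -1/3 ]
  [ 0  0     1  0   2/5 ]
  [ 0  0  -2/3  1  -2/3 ]
  [ 0  0   1/3  0   1/3 ]
R3 → R3 + 2/3·R2
  [ 1  1  2/3  0  -1/3 ]
  [ 0  0    1  0   2/5 ]
  [ 0  0    0  1  -2/5 ]
  [ 0  0  1/3  0   1/3 ]
R4 → R4 − 1/3·R2
  [ 1  1  2/3  0  -1/3 ]
  [ 0  0    1  0   2/5 ]
  [ 0  0    0  1  -2/5 ]
  [ 0  0    0  0   1/5 ]
R4 → 5·R4
  [ 1  1  2/3  0  -1/3 ]
  [ 0  0    1  0   2/5 ]
  [ 0  0    0  1  -2/5 ]
  [ 0  0    0  0     1 ]
R3 → R3 + 2/5·R4
  [ 1  1  2/3  0  -1/3 ]
  [ 0  0    1  0   2/5 ]
  [ 0  0    0  1     0 ]
  [ 0  0    0  0     1 ]
R2 → R2 − 2/5·R4
  [ 1  1  2/3  0  -1/3 ]
  [ 0  0    1  0     0 ]
  [ 0  0    0  1     0 ]
  [ 0  0    0  0     1 ]
R1 → R1 + 1/3·R4
  [ 1  1  2/3  0  0 ]
  [ 0  0    1  0  0 ]
  [ 0  0    0  1  0 ]
  [ 0  0    0  0  1 ]
R1 → R1 − 2/3·R2
  [ 1  1  0  0  0 ]
  [ 0  0  1  0  0 ]
  [ 0  0  0  1  0 ]
  [ 0  0  0  0  1 ]
The reduced form has 4 nonzero rows.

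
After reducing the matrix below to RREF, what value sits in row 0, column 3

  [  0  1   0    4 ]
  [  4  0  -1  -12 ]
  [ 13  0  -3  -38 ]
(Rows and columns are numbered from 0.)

Swap r1 and r2.
Multiply r1 by 1/4.
Subtract 13 times r1 from r3.
Multiply r3 by 4.
Add 1/4 times r3 to r1.

-2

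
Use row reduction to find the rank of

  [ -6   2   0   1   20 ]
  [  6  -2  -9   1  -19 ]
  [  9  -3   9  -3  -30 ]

ρ1 → -1/6·ρ1
  [ 1  -1/3   0  -1/6  -10/3 ]
  [ 6    -2  -9     1    -19 ]
  [ 9    -3   9    -3    -30 ]
ρ2 → ρ2 − 6·ρ1
  [ 1  -1/3   0  -1/6  -10/3 ]
  [ 0     0  -9     2      1 ]
  [ 9    -3   9    -3    -30 ]
ρ3 → ρ3 − 9·ρ1
  [ 1  -1/3   0  -1/6  -10/3 ]
  [ 0     0  -9     2      1 ]
  [ 0     0   9  -3/2      0 ]
ρ2 → -1/9·ρ2
  [ 1  -1/3  0  -1/6  -10/3 ]
  [ 0     0  1  -2/9   -1/9 ]
  [ 0     0  9  -3/2      0 ]
ρ3 → ρ3 − 9·ρ2
  [ 1  -1/3  0  -1/6  -10/3 ]
  [ 0     0  1  -2/9   -1/9 ]
  [ 0     0  0   1/2      1 ]
ρ3 → 2·ρ3
  [ 1  -1/3  0  -1/6  -10/3 ]
  [ 0     0  1  -2/9   -1/9 ]
  [ 0     0  0     1      2 ]
ρ2 → ρ2 + 2/9·ρ3
  [ 1  -1/3  0  -1/6  -10/3 ]
  [ 0     0  1     0    1/3 ]
  [ 0     0  0     1      2 ]
ρ1 → ρ1 + 1/6·ρ3
  [ 1  -1/3  0  0   -3 ]
  [ 0     0  1  0  1/3 ]
  [ 0     0  0  1    2 ]
The reduced form has 3 nonzero rows.

rank = 3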